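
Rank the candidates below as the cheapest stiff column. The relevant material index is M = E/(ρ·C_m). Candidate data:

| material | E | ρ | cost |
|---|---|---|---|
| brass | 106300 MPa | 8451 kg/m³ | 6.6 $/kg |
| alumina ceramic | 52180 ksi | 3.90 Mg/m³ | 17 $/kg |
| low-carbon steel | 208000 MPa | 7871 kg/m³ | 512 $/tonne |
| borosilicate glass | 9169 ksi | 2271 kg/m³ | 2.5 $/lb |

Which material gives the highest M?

low-carbon steel

After converting to SI:
  brass: E = 106.3 GPa, ρ = 8451 kg/m³, cost = 6.600 $/kg
  alumina ceramic: E = 359.8 GPa, ρ = 3900 kg/m³, cost = 17.00 $/kg
  low-carbon steel: E = 208.0 GPa, ρ = 7871 kg/m³, cost = 0.5120 $/kg
  borosilicate glass: E = 63.22 GPa, ρ = 2271 kg/m³, cost = 5.511 $/kg
  low-carbon steel: M = 51.6 MN·m per $
  alumina ceramic: M = 5.43 MN·m per $
  borosilicate glass: M = 5.05 MN·m per $
  brass: M = 1.91 MN·m per $
Highest index: low-carbon steel.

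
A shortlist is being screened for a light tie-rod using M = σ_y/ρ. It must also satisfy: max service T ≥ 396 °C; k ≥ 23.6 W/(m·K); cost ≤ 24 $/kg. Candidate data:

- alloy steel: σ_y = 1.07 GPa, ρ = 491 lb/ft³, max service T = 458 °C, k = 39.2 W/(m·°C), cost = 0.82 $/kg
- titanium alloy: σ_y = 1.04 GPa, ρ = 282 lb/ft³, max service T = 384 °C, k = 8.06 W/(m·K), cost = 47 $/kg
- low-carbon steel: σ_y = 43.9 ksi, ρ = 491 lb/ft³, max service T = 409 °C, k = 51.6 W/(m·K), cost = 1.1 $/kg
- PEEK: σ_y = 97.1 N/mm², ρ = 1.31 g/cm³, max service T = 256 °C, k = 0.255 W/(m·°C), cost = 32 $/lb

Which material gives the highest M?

Screen on constraints: max service T ≥ 396 °C; k ≥ 23.6 W/(m·K); cost ≤ 24 $/kg. Survivors: alloy steel, low-carbon steel.
Normalizing units and computing the index:
  alloy steel: σ_y = 1070 MPa, ρ = 7865 kg/m³
  low-carbon steel: σ_y = 302.7 MPa, ρ = 7865 kg/m³
  alloy steel: M = 136 kN·m/kg
  low-carbon steel: M = 38.5 kN·m/kg
Alloy steel has the largest M.

alloy steel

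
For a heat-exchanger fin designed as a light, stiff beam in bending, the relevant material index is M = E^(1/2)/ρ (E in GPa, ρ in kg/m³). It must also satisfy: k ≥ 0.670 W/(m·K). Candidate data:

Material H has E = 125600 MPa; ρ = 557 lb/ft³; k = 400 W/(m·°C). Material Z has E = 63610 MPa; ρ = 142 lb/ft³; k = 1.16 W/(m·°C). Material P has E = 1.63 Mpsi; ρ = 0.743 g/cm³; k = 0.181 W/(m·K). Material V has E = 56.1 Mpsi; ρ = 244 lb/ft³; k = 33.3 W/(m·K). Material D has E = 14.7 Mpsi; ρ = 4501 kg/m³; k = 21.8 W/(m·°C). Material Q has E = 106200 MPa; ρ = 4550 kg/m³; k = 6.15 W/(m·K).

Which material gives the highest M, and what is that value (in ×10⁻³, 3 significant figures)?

Screen on constraints: k ≥ 0.670 W/(m·K). Survivors: material H, material Z, material V, material D, material Q.
In SI units:
  material H: E = 125.6 GPa, ρ = 8922 kg/m³
  material Z: E = 63.61 GPa, ρ = 2275 kg/m³
  material V: E = 386.8 GPa, ρ = 3909 kg/m³
  material D: E = 101.4 GPa, ρ = 4501 kg/m³
  material Q: E = 106.2 GPa, ρ = 4550 kg/m³
  material V: M = 5.03×10⁻³
  material Z: M = 3.51×10⁻³
  material Q: M = 2.26×10⁻³
  material D: M = 2.24×10⁻³
  material H: M = 1.26×10⁻³
The maximum is for material V.

material V, M = 5.03×10⁻³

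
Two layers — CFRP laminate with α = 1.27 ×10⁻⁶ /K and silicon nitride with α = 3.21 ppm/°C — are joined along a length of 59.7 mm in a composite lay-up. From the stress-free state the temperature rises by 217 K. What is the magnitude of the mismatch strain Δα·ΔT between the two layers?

4.21×10⁻⁴

Δα = |1.27 − 3.21|×10⁻⁶/K = 1.94×10⁻⁶/K.
Mismatch strain = Δα·ΔT = 1.94×10⁻⁶ × 217.0 = 4.21×10⁻⁴.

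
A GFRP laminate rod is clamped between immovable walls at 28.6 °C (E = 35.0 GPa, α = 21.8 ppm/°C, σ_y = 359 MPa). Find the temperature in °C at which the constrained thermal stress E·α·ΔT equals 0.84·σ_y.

424 °C

E·α·ΔT = 301.6 MPa ⇒ ΔT = 301.6 / (35.00×10³ × 21.8×10⁻⁶) = 395.2 K.
T = 28.6 + 395.2 = 423.8 °C.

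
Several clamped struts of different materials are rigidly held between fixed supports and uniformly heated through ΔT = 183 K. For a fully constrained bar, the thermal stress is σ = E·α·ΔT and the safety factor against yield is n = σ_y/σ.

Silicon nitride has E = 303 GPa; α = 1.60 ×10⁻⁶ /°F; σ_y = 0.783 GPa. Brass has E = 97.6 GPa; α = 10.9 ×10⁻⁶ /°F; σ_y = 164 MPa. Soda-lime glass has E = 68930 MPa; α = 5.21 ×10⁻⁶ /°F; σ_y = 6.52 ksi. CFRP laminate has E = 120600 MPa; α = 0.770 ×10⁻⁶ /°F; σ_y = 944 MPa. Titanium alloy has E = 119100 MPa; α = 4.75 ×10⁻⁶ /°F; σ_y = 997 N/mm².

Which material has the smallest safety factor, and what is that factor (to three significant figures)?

Converting E to GPa, α to ×10⁻⁶/K, σ_y to MPa, then σ and n for each:
  silicon nitride: E = 303.0, α = 2.88, σ_y = 783.0 → σ = 160 MPa, n = 4.90
  brass: E = 97.60, α = 19.6, σ_y = 164.0 → σ = 350 MPa, n = 0.468
  soda-lime glass: E = 68.93, α = 9.38, σ_y = 44.95 → σ = 118 MPa, n = 0.380
  CFRP laminate: E = 120.6, α = 1.39, σ_y = 944.0 → σ = 30.6 MPa, n = 30.9
  titanium alloy: E = 119.1, α = 8.55, σ_y = 997.0 → σ = 186 MPa, n = 5.35
Smallest n: soda-lime glass with n = 0.380.

soda-lime glass, n = 0.380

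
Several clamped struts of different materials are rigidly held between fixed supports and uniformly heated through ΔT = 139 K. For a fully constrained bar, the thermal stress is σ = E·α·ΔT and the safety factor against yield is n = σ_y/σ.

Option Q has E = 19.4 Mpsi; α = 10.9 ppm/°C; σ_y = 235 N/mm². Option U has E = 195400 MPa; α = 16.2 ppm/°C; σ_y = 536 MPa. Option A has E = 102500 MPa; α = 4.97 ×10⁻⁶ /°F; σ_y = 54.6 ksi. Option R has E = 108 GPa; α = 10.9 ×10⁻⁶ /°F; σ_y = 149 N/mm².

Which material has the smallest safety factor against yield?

In consistent units (E in GPa, α in ×10⁻⁶/K, σ_y in MPa):
  option Q: E = 133.8, α = 10.9, σ_y = 235.0 → σ = 203 MPa, n = 1.16
  option U: E = 195.4, α = 16.2, σ_y = 536.0 → σ = 440 MPa, n = 1.22
  option A: E = 102.5, α = 8.95, σ_y = 376.5 → σ = 127 MPa, n = 2.95
  option R: E = 108.0, α = 19.6, σ_y = 149.0 → σ = 295 MPa, n = 0.506
Option R has the lowest safety factor, n = 0.506.

option R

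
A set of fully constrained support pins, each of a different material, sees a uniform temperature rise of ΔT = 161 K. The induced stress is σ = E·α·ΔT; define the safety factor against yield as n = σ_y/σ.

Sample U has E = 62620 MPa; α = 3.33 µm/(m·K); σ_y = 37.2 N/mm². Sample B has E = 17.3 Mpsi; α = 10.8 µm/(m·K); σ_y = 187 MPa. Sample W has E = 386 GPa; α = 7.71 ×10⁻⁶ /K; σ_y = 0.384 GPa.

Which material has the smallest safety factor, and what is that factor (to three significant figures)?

With everything in SI (GPa, ×10⁻⁶/K, MPa):
  sample U: E = 62.62, α = 3.33, σ_y = 37.20 → σ = 33.6 MPa, n = 1.11
  sample B: E = 119.3, α = 10.8, σ_y = 187.0 → σ = 207 MPa, n = 0.902
  sample W: E = 386.0, α = 7.71, σ_y = 384.0 → σ = 479 MPa, n = 0.801
The minimum is sample W at n = 0.801.

sample W, n = 0.801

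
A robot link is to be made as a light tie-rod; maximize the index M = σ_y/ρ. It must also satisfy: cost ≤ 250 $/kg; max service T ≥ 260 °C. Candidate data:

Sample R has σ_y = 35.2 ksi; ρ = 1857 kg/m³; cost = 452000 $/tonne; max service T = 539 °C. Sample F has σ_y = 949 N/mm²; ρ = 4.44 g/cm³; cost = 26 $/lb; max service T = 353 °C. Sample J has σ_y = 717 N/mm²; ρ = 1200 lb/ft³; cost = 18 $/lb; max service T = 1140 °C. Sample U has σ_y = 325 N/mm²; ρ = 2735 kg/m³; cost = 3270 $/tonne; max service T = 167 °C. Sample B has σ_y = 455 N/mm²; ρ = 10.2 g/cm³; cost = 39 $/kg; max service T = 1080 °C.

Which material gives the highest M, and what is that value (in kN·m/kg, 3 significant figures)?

sample F, M = 214 kN·m/kg

Screen on constraints: cost ≤ 250 $/kg; max service T ≥ 260 °C. Survivors: sample F, sample J, sample B.
Putting every candidate on a common basis:
  sample F: σ_y = 949.0 MPa, ρ = 4440 kg/m³
  sample J: σ_y = 717.0 MPa, ρ = 19220 kg/m³
  sample B: σ_y = 455.0 MPa, ρ = 10200 kg/m³
  sample F: M = 214 kN·m/kg
  sample B: M = 44.6 kN·m/kg
  sample J: M = 37.3 kN·m/kg
The maximum is for sample F.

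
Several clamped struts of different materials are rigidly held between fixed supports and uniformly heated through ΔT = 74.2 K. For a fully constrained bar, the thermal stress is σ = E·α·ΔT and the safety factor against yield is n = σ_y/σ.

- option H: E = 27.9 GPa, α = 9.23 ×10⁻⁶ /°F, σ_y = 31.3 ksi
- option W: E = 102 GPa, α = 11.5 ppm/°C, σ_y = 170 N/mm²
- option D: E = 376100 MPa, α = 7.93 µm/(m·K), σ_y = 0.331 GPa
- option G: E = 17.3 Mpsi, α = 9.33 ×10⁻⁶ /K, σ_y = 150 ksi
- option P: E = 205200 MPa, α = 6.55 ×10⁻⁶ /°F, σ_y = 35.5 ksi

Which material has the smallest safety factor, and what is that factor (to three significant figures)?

Converting E to GPa, α to ×10⁻⁶/K, σ_y to MPa, then σ and n for each:
  option H: E = 27.90, α = 16.6, σ_y = 215.8 → σ = 34.4 MPa, n = 6.27
  option W: E = 102.0, α = 11.5, σ_y = 170.0 → σ = 87.0 MPa, n = 1.95
  option D: E = 376.1, α = 7.93, σ_y = 331.0 → σ = 221 MPa, n = 1.50
  option G: E = 119.3, α = 9.33, σ_y = 1034 → σ = 82.6 MPa, n = 12.5
  option P: E = 205.2, α = 11.8, σ_y = 244.8 → σ = 180 MPa, n = 1.36
Smallest n: option P with n = 1.36.

option P, n = 1.36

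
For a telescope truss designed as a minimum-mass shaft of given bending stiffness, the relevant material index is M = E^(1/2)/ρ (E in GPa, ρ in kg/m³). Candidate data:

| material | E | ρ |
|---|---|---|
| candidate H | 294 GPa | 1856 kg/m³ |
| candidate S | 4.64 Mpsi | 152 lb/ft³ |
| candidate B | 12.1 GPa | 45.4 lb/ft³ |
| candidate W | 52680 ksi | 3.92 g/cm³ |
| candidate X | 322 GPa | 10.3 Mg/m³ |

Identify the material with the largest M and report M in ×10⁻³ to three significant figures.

After converting to SI:
  candidate H: E = 294.0 GPa, ρ = 1856 kg/m³
  candidate S: E = 31.99 GPa, ρ = 2435 kg/m³
  candidate B: E = 12.10 GPa, ρ = 727.2 kg/m³
  candidate W: E = 363.2 GPa, ρ = 3920 kg/m³
  candidate X: E = 322.0 GPa, ρ = 10300 kg/m³
  candidate H: M = 9.24×10⁻³
  candidate W: M = 4.86×10⁻³
  candidate B: M = 4.78×10⁻³
  candidate S: M = 2.32×10⁻³
  candidate X: M = 1.74×10⁻³
Highest index: candidate H.

candidate H, M = 9.24×10⁻³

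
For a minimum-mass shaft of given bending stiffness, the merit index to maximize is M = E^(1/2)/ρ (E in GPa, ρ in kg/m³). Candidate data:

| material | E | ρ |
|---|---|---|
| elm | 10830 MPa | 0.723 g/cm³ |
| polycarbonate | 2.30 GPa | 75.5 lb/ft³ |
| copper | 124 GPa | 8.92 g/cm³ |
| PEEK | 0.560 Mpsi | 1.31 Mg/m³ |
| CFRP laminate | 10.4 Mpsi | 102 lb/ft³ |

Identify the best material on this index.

Convert each candidate to consistent units, then evaluate M:
  elm: E = 10.83 GPa, ρ = 723.0 kg/m³
  polycarbonate: E = 2.300 GPa, ρ = 1209 kg/m³
  copper: E = 124.0 GPa, ρ = 8920 kg/m³
  PEEK: E = 3.861 GPa, ρ = 1310 kg/m³
  CFRP laminate: E = 71.71 GPa, ρ = 1634 kg/m³
  CFRP laminate: M = 5.18×10⁻³
  elm: M = 4.55×10⁻³
  PEEK: M = 1.50×10⁻³
  polycarbonate: M = 1.25×10⁻³
  copper: M = 1.25×10⁻³
The maximum is for CFRP laminate.

CFRP laminate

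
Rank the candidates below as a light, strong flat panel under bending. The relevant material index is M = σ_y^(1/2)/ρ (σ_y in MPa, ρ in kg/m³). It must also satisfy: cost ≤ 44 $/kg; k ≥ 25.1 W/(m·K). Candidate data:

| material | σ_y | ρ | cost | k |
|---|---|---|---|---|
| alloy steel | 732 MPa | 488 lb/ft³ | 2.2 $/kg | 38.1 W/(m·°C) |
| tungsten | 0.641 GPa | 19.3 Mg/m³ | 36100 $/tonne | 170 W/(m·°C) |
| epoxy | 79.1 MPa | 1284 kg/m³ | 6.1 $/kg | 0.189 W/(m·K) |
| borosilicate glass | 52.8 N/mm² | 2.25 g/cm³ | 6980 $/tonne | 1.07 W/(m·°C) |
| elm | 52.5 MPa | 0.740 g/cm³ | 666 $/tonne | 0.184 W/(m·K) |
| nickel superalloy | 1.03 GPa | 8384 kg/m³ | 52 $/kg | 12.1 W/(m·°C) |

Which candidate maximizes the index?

alloy steel

Screen on constraints: cost ≤ 44 $/kg; k ≥ 25.1 W/(m·K). Survivors: alloy steel, tungsten.
In SI units:
  alloy steel: σ_y = 732.0 MPa, ρ = 7817 kg/m³
  tungsten: σ_y = 641.0 MPa, ρ = 19300 kg/m³
  alloy steel: M = 3.46×10⁻³
  tungsten: M = 1.31×10⁻³
Alloy steel has the largest M.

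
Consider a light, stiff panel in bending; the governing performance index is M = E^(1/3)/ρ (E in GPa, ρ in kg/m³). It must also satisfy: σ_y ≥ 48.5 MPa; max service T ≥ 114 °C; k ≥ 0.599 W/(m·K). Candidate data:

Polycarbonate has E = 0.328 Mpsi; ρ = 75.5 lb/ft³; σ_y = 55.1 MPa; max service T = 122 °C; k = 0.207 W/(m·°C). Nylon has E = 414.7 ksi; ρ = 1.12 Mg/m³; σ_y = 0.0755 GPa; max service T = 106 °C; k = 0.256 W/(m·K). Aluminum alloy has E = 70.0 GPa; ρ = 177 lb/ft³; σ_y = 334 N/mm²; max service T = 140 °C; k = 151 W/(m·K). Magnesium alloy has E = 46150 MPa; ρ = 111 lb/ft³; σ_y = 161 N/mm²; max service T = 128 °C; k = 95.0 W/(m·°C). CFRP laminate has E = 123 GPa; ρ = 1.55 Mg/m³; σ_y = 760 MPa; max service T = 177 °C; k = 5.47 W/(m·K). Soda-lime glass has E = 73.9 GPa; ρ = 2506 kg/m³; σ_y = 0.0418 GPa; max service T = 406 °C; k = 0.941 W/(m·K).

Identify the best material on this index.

CFRP laminate

Screen on constraints: σ_y ≥ 48.5 MPa; max service T ≥ 114 °C; k ≥ 0.599 W/(m·K). Survivors: aluminum alloy, magnesium alloy, CFRP laminate.
Putting every candidate on a common basis:
  aluminum alloy: E = 70.00 GPa, ρ = 2835 kg/m³
  magnesium alloy: E = 46.15 GPa, ρ = 1778 kg/m³
  CFRP laminate: E = 123.0 GPa, ρ = 1550 kg/m³
  CFRP laminate: M = 3.21×10⁻³
  magnesium alloy: M = 2.02×10⁻³
  aluminum alloy: M = 1.45×10⁻³
CFRP laminate has the largest M.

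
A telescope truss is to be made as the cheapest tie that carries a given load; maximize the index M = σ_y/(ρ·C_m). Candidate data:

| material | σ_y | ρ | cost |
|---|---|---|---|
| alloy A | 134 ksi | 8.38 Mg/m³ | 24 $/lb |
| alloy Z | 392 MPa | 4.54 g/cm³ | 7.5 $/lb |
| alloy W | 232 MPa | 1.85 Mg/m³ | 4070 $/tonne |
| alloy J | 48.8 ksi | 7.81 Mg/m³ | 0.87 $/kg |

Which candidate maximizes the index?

Putting every candidate on a common basis:
  alloy A: σ_y = 923.9 MPa, ρ = 8380 kg/m³, cost = 52.91 $/kg
  alloy Z: σ_y = 392.0 MPa, ρ = 4540 kg/m³, cost = 16.53 $/kg
  alloy W: σ_y = 232.0 MPa, ρ = 1850 kg/m³, cost = 4.070 $/kg
  alloy J: σ_y = 336.5 MPa, ρ = 7810 kg/m³, cost = 0.8700 $/kg
  alloy J: M = 49.5 kN·m per $
  alloy W: M = 30.8 kN·m per $
  alloy Z: M = 5.22 kN·m per $
  alloy A: M = 2.08 kN·m per $
Alloy J ranks first.

alloy J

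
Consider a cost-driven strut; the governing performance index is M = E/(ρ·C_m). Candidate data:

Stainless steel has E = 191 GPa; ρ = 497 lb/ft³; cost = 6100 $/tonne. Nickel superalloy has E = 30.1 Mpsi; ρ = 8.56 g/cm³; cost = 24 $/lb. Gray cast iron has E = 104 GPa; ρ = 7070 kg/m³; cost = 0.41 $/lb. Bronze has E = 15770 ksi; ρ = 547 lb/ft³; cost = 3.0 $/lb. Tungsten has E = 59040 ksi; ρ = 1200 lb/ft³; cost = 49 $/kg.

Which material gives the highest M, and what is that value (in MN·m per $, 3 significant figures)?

gray cast iron, M = 16.3 MN·m per $

Normalizing units and computing the index:
  stainless steel: E = 191.0 GPa, ρ = 7961 kg/m³, cost = 6.100 $/kg
  nickel superalloy: E = 207.5 GPa, ρ = 8560 kg/m³, cost = 52.91 $/kg
  gray cast iron: E = 104.0 GPa, ρ = 7070 kg/m³, cost = 0.9039 $/kg
  bronze: E = 108.7 GPa, ρ = 8762 kg/m³, cost = 6.614 $/kg
  tungsten: E = 407.1 GPa, ρ = 19220 kg/m³, cost = 49.00 $/kg
  gray cast iron: M = 16.3 MN·m per $
  stainless steel: M = 3.93 MN·m per $
  bronze: M = 1.88 MN·m per $
  nickel superalloy: M = 0.458 MN·m per $
  tungsten: M = 0.432 MN·m per $
Gray cast iron has the largest M.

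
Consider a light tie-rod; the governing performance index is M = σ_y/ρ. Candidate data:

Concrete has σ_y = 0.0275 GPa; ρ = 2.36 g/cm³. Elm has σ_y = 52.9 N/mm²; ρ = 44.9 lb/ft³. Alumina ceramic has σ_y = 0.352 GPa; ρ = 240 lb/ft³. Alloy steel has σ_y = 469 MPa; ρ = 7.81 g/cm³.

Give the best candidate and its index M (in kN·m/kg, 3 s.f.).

alumina ceramic, M = 91.6 kN·m/kg

In SI units:
  concrete: σ_y = 27.50 MPa, ρ = 2360 kg/m³
  elm: σ_y = 52.90 MPa, ρ = 719.2 kg/m³
  alumina ceramic: σ_y = 352.0 MPa, ρ = 3844 kg/m³
  alloy steel: σ_y = 469.0 MPa, ρ = 7810 kg/m³
  alumina ceramic: M = 91.6 kN·m/kg
  elm: M = 73.6 kN·m/kg
  alloy steel: M = 60.1 kN·m/kg
  concrete: M = 11.7 kN·m/kg
The maximum is for alumina ceramic.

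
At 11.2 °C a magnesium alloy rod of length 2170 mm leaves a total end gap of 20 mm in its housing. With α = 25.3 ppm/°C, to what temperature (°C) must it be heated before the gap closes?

375 °C

α·L₀·ΔT = 20.0 mm ⇒ ΔT = 20.0 / (25.3×10⁻⁶ × 2170.0) = 364.3 K.
T = 11.2 + 364.3 = 375.5 °C.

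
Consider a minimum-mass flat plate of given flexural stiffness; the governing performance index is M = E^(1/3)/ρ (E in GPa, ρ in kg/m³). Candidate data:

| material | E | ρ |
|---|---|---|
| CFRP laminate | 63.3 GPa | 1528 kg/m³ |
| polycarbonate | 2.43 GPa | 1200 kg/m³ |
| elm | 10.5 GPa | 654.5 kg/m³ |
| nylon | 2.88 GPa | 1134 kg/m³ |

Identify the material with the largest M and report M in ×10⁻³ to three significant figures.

elm, M = 3.35×10⁻³

Per-candidate index values:
  elm: M = 3.35×10⁻³
  CFRP laminate: M = 2.61×10⁻³
  nylon: M = 1.25×10⁻³
  polycarbonate: M = 1.12×10⁻³
The maximum is for elm.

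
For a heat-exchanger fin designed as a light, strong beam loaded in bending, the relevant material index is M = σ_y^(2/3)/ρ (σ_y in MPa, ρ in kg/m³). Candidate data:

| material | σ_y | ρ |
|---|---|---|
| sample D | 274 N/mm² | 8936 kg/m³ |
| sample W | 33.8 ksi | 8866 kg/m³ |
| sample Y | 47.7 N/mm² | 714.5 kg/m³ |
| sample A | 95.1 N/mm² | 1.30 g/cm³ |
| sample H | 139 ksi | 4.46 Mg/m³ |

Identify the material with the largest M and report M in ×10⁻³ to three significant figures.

In SI units:
  sample D: σ_y = 274.0 MPa, ρ = 8936 kg/m³
  sample W: σ_y = 233.0 MPa, ρ = 8866 kg/m³
  sample Y: σ_y = 47.70 MPa, ρ = 714.5 kg/m³
  sample A: σ_y = 95.10 MPa, ρ = 1300 kg/m³
  sample H: σ_y = 958.4 MPa, ρ = 4460 kg/m³
  sample H: M = 21.8×10⁻³
  sample Y: M = 18.4×10⁻³
  sample A: M = 16.0×10⁻³
  sample D: M = 4.72×10⁻³
  sample W: M = 4.27×10⁻³
The maximum is for sample H.

sample H, M = 21.8×10⁻³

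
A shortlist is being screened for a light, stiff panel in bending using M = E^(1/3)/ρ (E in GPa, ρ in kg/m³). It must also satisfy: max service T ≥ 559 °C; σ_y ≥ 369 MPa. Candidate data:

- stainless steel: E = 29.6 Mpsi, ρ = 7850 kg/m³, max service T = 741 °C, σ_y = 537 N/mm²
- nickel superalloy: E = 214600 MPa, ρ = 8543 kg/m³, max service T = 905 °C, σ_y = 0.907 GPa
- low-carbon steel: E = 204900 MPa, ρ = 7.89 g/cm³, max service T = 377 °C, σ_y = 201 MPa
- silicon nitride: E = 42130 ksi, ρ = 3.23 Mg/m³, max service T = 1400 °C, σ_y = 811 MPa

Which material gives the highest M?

silicon nitride

Screen on constraints: max service T ≥ 559 °C; σ_y ≥ 369 MPa. Survivors: stainless steel, nickel superalloy, silicon nitride.
In SI units:
  stainless steel: E = 204.1 GPa, ρ = 7850 kg/m³
  nickel superalloy: E = 214.6 GPa, ρ = 8543 kg/m³
  silicon nitride: E = 290.5 GPa, ρ = 3230 kg/m³
  silicon nitride: M = 2.05×10⁻³
  stainless steel: M = 0.750×10⁻³
  nickel superalloy: M = 0.701×10⁻³
Silicon nitride has the largest M.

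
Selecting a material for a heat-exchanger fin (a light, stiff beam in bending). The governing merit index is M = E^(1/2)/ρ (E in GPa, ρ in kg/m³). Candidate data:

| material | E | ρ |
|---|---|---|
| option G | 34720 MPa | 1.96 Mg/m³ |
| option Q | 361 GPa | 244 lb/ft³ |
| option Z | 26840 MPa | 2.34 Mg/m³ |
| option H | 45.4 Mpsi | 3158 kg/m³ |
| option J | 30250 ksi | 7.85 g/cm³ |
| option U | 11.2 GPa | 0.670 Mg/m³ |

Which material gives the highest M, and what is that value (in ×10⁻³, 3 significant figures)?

Putting every candidate on a common basis:
  option G: E = 34.72 GPa, ρ = 1960 kg/m³
  option Q: E = 361.0 GPa, ρ = 3909 kg/m³
  option Z: E = 26.84 GPa, ρ = 2340 kg/m³
  option H: E = 313.0 GPa, ρ = 3158 kg/m³
  option J: E = 208.6 GPa, ρ = 7850 kg/m³
  option U: E = 11.20 GPa, ρ = 670.0 kg/m³
  option H: M = 5.60×10⁻³
  option U: M = 4.99×10⁻³
  option Q: M = 4.86×10⁻³
  option G: M = 3.01×10⁻³
  option Z: M = 2.21×10⁻³
  option J: M = 1.84×10⁻³
Highest index: option H.

option H, M = 5.60×10⁻³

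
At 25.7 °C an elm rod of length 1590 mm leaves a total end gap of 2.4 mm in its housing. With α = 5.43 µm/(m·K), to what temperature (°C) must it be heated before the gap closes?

α·L₀·ΔT = 2.4 mm ⇒ ΔT = 2.4 / (5.43×10⁻⁶ × 1590.0) = 278.0 K.
T = 25.7 + 278.0 = 303.7 °C.

304 °C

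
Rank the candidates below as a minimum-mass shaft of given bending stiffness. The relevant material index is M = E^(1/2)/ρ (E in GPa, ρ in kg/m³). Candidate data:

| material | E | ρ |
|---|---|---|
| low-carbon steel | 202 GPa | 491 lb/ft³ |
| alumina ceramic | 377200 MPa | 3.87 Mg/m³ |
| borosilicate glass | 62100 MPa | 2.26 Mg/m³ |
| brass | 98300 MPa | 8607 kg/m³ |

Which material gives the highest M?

In SI units:
  low-carbon steel: E = 202.0 GPa, ρ = 7865 kg/m³
  alumina ceramic: E = 377.2 GPa, ρ = 3870 kg/m³
  borosilicate glass: E = 62.10 GPa, ρ = 2260 kg/m³
  brass: E = 98.30 GPa, ρ = 8607 kg/m³
  alumina ceramic: M = 5.02×10⁻³
  borosilicate glass: M = 3.49×10⁻³
  low-carbon steel: M = 1.81×10⁻³
  brass: M = 1.15×10⁻³
The maximum is for alumina ceramic.

alumina ceramic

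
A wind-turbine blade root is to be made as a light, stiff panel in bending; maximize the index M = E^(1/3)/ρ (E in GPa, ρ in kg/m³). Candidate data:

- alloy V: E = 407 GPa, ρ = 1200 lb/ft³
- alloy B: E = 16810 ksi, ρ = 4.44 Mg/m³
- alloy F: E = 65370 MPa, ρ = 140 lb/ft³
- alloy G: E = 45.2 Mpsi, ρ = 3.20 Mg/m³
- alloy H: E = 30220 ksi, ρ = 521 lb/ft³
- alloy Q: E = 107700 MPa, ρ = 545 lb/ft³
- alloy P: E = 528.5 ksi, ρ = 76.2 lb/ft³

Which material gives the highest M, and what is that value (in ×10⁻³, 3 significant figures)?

Convert each candidate to consistent units, then evaluate M:
  alloy V: E = 407.0 GPa, ρ = 19220 kg/m³
  alloy B: E = 115.9 GPa, ρ = 4440 kg/m³
  alloy F: E = 65.37 GPa, ρ = 2243 kg/m³
  alloy G: E = 311.6 GPa, ρ = 3200 kg/m³
  alloy H: E = 208.4 GPa, ρ = 8346 kg/m³
  alloy Q: E = 107.7 GPa, ρ = 8730 kg/m³
  alloy P: E = 3.644 GPa, ρ = 1221 kg/m³
  alloy G: M = 2.12×10⁻³
  alloy F: M = 1.80×10⁻³
  alloy P: M = 1.26×10⁻³
  alloy B: M = 1.10×10⁻³
  alloy H: M = 0.710×10⁻³
  alloy Q: M = 0.545×10⁻³
  alloy V: M = 0.386×10⁻³
Alloy G ranks first.

alloy G, M = 2.12×10⁻³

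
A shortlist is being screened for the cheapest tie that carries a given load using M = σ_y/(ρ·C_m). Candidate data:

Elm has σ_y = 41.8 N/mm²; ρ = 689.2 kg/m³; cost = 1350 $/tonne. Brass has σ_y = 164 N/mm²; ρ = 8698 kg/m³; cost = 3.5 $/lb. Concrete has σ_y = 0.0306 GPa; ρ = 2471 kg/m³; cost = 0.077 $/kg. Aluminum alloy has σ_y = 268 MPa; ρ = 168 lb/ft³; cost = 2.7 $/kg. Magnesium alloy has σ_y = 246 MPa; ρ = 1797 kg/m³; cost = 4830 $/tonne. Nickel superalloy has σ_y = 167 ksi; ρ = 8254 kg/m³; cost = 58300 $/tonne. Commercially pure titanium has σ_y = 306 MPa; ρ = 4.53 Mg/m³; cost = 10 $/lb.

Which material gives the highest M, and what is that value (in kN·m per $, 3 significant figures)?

concrete, M = 161 kN·m per $

In SI units:
  elm: σ_y = 41.80 MPa, ρ = 689.2 kg/m³, cost = 1.350 $/kg
  brass: σ_y = 164.0 MPa, ρ = 8698 kg/m³, cost = 7.716 $/kg
  concrete: σ_y = 30.60 MPa, ρ = 2471 kg/m³, cost = 0.07700 $/kg
  aluminum alloy: σ_y = 268.0 MPa, ρ = 2691 kg/m³, cost = 2.700 $/kg
  magnesium alloy: σ_y = 246.0 MPa, ρ = 1797 kg/m³, cost = 4.830 $/kg
  nickel superalloy: σ_y = 1151 MPa, ρ = 8254 kg/m³, cost = 58.30 $/kg
  commercially pure titanium: σ_y = 306.0 MPa, ρ = 4530 kg/m³, cost = 22.05 $/kg
  concrete: M = 161 kN·m per $
  elm: M = 44.9 kN·m per $
  aluminum alloy: M = 36.9 kN·m per $
  magnesium alloy: M = 28.3 kN·m per $
  commercially pure titanium: M = 3.06 kN·m per $
  brass: M = 2.44 kN·m per $
  nickel superalloy: M = 2.39 kN·m per $
Concrete has the largest M.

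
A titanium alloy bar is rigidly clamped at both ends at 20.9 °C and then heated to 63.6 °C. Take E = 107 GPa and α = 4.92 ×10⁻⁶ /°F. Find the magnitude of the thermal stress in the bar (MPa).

40.5 MPa

α = 4.92×10⁻⁶/°F × 9/5 = 8.86×10⁻⁶/K.
ΔT = 42.70 K. Constrained thermal stress σ = E·α·ΔT = 107.0×10³ MPa × 8.86×10⁻⁶ × 42.70 = 40.5 MPa (compressive).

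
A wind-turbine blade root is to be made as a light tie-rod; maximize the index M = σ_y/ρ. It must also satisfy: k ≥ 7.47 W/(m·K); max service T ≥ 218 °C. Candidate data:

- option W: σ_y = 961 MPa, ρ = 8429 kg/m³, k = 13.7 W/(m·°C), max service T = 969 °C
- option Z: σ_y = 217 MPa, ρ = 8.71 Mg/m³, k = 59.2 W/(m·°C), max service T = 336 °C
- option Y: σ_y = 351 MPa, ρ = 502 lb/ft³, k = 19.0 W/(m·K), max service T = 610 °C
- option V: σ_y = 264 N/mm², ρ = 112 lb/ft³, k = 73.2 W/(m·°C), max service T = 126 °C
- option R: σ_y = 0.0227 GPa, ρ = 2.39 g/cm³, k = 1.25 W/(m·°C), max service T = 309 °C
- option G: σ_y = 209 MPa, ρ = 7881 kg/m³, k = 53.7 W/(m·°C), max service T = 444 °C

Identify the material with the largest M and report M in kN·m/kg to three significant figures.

option W, M = 114 kN·m/kg

Screen on constraints: k ≥ 7.47 W/(m·K); max service T ≥ 218 °C. Survivors: option W, option Z, option Y, option G.
Convert each candidate to consistent units, then evaluate M:
  option W: σ_y = 961.0 MPa, ρ = 8429 kg/m³
  option Z: σ_y = 217.0 MPa, ρ = 8710 kg/m³
  option Y: σ_y = 351.0 MPa, ρ = 8041 kg/m³
  option G: σ_y = 209.0 MPa, ρ = 7881 kg/m³
  option W: M = 114 kN·m/kg
  option Y: M = 43.6 kN·m/kg
  option G: M = 26.5 kN·m/kg
  option Z: M = 24.9 kN·m/kg
Option W ranks first.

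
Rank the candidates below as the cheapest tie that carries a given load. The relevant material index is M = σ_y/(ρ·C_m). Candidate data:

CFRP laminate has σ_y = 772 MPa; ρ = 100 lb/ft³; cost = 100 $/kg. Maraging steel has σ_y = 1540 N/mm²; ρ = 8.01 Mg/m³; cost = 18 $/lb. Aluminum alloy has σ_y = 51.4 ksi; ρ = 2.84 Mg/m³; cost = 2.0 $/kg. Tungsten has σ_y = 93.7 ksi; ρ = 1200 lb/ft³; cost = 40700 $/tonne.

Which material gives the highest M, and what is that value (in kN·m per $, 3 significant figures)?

Normalizing units and computing the index:
  CFRP laminate: σ_y = 772.0 MPa, ρ = 1602 kg/m³, cost = 100.0 $/kg
  maraging steel: σ_y = 1540 MPa, ρ = 8010 kg/m³, cost = 39.68 $/kg
  aluminum alloy: σ_y = 354.4 MPa, ρ = 2840 kg/m³, cost = 2.000 $/kg
  tungsten: σ_y = 646.0 MPa, ρ = 19220 kg/m³, cost = 40.70 $/kg
  aluminum alloy: M = 62.4 kN·m per $
  maraging steel: M = 4.84 kN·m per $
  CFRP laminate: M = 4.82 kN·m per $
  tungsten: M = 0.826 kN·m per $
The maximum is for aluminum alloy.

aluminum alloy, M = 62.4 kN·m per $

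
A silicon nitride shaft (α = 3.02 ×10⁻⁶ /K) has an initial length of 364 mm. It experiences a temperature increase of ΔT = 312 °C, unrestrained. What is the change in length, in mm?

ΔL = α·L₀·ΔT = 3.02×10⁻⁶ × 364 mm × 312.0 K = 0.343 mm.

0.343 mm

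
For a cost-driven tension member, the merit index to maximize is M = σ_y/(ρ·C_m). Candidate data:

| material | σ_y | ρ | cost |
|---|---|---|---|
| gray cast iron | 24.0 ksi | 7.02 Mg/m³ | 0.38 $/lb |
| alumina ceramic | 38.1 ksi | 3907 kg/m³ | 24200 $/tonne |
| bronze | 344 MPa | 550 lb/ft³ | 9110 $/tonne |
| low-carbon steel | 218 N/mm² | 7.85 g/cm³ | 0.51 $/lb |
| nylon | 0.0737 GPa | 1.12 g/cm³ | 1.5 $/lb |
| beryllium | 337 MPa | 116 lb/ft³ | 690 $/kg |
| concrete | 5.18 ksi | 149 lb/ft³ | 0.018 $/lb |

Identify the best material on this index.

Convert each candidate to consistent units, then evaluate M:
  gray cast iron: σ_y = 165.5 MPa, ρ = 7020 kg/m³, cost = 0.8377 $/kg
  alumina ceramic: σ_y = 262.7 MPa, ρ = 3907 kg/m³, cost = 24.20 $/kg
  bronze: σ_y = 344.0 MPa, ρ = 8810 kg/m³, cost = 9.110 $/kg
  low-carbon steel: σ_y = 218.0 MPa, ρ = 7850 kg/m³, cost = 1.124 $/kg
  nylon: σ_y = 73.70 MPa, ρ = 1120 kg/m³, cost = 3.307 $/kg
  beryllium: σ_y = 337.0 MPa, ρ = 1858 kg/m³, cost = 690.0 $/kg
  concrete: σ_y = 35.71 MPa, ρ = 2387 kg/m³, cost = 0.03968 $/kg
  concrete: M = 377 kN·m per $
  gray cast iron: M = 28.1 kN·m per $
  low-carbon steel: M = 24.7 kN·m per $
  nylon: M = 19.9 kN·m per $
  bronze: M = 4.29 kN·m per $
  alumina ceramic: M = 2.78 kN·m per $
  beryllium: M = 0.263 kN·m per $
The maximum is for concrete.

concrete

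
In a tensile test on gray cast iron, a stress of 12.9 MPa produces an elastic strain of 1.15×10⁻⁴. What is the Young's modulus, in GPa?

112 GPa

E = σ/ε = 12.9 MPa / 1.15×10⁻⁴ = 112200 MPa = 112 GPa.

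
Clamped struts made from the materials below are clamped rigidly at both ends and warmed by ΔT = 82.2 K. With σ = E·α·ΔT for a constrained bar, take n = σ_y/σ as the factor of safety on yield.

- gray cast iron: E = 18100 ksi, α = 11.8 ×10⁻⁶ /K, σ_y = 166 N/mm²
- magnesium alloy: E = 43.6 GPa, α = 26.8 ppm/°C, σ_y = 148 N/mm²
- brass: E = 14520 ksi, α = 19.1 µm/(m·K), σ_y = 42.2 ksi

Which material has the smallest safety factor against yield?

gray cast iron

Per material, after unit conversion:
  gray cast iron: E = 124.8, α = 11.8, σ_y = 166.0 → σ = 121 MPa, n = 1.37
  magnesium alloy: E = 43.60, α = 26.8, σ_y = 148.0 → σ = 96.0 MPa, n = 1.54
  brass: E = 100.1, α = 19.1, σ_y = 291.0 → σ = 157 MPa, n = 1.85
The minimum is gray cast iron at n = 1.37.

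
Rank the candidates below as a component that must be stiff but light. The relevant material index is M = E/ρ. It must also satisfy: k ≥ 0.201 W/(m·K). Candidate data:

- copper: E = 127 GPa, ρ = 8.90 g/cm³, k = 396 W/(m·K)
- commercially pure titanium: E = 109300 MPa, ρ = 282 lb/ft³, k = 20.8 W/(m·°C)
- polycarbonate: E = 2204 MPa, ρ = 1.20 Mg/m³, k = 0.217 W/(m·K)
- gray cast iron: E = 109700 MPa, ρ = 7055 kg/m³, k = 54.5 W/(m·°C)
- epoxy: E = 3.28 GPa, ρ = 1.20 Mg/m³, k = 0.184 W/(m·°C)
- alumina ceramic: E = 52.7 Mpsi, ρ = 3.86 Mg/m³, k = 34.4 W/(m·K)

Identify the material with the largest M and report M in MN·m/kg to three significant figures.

Screen on constraints: k ≥ 0.201 W/(m·K). Survivors: copper, commercially pure titanium, polycarbonate, gray cast iron, alumina ceramic.
After converting to SI:
  copper: E = 127.0 GPa, ρ = 8900 kg/m³
  commercially pure titanium: E = 109.3 GPa, ρ = 4517 kg/m³
  polycarbonate: E = 2.204 GPa, ρ = 1200 kg/m³
  gray cast iron: E = 109.7 GPa, ρ = 7055 kg/m³
  alumina ceramic: E = 363.4 GPa, ρ = 3860 kg/m³
  alumina ceramic: M = 94.1 MN·m/kg
  commercially pure titanium: M = 24.2 MN·m/kg
  gray cast iron: M = 15.5 MN·m/kg
  copper: M = 14.3 MN·m/kg
  polycarbonate: M = 1.84 MN·m/kg
Alumina ceramic has the largest M.

alumina ceramic, M = 94.1 MN·m/kg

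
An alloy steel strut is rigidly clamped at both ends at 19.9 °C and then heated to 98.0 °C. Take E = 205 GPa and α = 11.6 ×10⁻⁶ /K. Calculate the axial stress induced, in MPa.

186 MPa

ΔT = 78.10 K. Constrained thermal stress σ = E·α·ΔT = 205.0×10³ MPa × 11.6×10⁻⁶ × 78.10 = 186 MPa (compressive).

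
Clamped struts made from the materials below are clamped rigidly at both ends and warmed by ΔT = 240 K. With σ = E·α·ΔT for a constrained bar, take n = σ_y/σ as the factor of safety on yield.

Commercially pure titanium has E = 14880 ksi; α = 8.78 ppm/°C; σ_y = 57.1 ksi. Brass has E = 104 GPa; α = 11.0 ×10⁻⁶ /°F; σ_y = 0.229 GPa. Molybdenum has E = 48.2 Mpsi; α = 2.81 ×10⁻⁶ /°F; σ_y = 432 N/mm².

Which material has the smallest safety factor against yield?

brass

In consistent units (E in GPa, α in ×10⁻⁶/K, σ_y in MPa):
  commercially pure titanium: E = 102.6, α = 8.78, σ_y = 393.7 → σ = 216 MPa, n = 1.82
  brass: E = 104.0, α = 19.8, σ_y = 229.0 → σ = 494 MPa, n = 0.463
  molybdenum: E = 332.3, α = 5.06, σ_y = 432.0 → σ = 403 MPa, n = 1.07
Smallest n: brass with n = 0.463.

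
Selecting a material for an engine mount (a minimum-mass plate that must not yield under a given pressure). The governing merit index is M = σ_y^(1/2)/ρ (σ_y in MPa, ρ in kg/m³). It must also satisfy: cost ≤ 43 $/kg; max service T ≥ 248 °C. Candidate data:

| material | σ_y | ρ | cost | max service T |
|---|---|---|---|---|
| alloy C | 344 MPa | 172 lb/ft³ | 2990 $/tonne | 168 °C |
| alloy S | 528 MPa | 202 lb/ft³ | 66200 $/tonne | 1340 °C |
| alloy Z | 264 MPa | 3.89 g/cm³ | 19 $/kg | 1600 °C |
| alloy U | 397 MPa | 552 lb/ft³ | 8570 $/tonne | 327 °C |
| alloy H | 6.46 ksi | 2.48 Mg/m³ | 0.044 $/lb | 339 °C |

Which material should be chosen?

Screen on constraints: cost ≤ 43 $/kg; max service T ≥ 248 °C. Survivors: alloy Z, alloy U, alloy H.
In SI units:
  alloy Z: σ_y = 264.0 MPa, ρ = 3890 kg/m³
  alloy U: σ_y = 397.0 MPa, ρ = 8842 kg/m³
  alloy H: σ_y = 44.54 MPa, ρ = 2480 kg/m³
  alloy Z: M = 4.18×10⁻³
  alloy H: M = 2.69×10⁻³
  alloy U: M = 2.25×10⁻³
Alloy Z ranks first.

alloy Z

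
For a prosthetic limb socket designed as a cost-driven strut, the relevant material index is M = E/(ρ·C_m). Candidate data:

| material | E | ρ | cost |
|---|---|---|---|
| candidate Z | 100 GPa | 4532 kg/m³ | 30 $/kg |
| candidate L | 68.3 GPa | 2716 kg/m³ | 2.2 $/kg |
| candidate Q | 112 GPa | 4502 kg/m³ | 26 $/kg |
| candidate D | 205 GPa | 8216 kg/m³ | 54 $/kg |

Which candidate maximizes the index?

candidate L

Per-candidate index values:
  candidate L: M = 11.4 MN·m per $
  candidate Q: M = 0.957 MN·m per $
  candidate Z: M = 0.736 MN·m per $
  candidate D: M = 0.462 MN·m per $
Candidate L has the largest M.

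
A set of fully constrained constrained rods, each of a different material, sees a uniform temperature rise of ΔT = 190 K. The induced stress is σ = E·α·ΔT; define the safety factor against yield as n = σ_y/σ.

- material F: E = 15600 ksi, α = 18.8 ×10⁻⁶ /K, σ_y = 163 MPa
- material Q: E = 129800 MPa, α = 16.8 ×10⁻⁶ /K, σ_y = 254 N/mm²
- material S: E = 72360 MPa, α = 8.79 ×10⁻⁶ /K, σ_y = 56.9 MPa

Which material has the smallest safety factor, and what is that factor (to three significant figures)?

material F, n = 0.424

Per material, after unit conversion:
  material F: E = 107.6, α = 18.8, σ_y = 163.0 → σ = 384 MPa, n = 0.424
  material Q: E = 129.8, α = 16.8, σ_y = 254.0 → σ = 414 MPa, n = 0.613
  material S: E = 72.36, α = 8.79, σ_y = 56.90 → σ = 121 MPa, n = 0.471
Smallest n: material F with n = 0.424.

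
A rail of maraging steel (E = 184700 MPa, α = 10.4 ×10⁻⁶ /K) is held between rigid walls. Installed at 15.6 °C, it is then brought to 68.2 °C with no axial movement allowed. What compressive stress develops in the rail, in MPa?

101 MPa

E = 184700 MPa = 184.7 GPa.
ΔT = 52.60 K. Constrained thermal stress σ = E·α·ΔT = 184.7×10³ MPa × 10.4×10⁻⁶ × 52.60 = 101 MPa (compressive).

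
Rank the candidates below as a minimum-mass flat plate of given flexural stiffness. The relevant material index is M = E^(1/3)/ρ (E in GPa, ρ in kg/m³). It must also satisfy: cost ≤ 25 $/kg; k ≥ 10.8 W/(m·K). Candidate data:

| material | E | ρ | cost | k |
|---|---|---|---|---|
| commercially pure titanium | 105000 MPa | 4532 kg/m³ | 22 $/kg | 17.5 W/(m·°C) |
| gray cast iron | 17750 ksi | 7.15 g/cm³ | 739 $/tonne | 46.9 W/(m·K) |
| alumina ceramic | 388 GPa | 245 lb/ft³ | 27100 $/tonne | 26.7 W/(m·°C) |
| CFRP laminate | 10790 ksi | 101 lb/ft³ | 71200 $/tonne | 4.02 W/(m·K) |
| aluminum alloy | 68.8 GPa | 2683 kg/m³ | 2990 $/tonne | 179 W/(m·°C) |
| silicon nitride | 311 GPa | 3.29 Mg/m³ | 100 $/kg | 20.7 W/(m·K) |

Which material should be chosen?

Screen on constraints: cost ≤ 25 $/kg; k ≥ 10.8 W/(m·K). Survivors: commercially pure titanium, gray cast iron, aluminum alloy.
After converting to SI:
  commercially pure titanium: E = 105.0 GPa, ρ = 4532 kg/m³
  gray cast iron: E = 122.4 GPa, ρ = 7150 kg/m³
  aluminum alloy: E = 68.80 GPa, ρ = 2683 kg/m³
  aluminum alloy: M = 1.53×10⁻³
  commercially pure titanium: M = 1.04×10⁻³
  gray cast iron: M = 0.694×10⁻³
Aluminum alloy ranks first.

aluminum alloy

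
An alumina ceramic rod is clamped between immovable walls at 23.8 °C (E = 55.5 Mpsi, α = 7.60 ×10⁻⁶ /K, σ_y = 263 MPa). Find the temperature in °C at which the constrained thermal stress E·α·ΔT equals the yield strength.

114 °C

E = 55.5 Mpsi = 382.7 GPa.
E·α·ΔT = 263.0 MPa ⇒ ΔT = 263.0 / (382.7×10³ × 7.60×10⁻⁶) = 90.43 K.
T = 23.8 + 90.43 = 114.2 °C.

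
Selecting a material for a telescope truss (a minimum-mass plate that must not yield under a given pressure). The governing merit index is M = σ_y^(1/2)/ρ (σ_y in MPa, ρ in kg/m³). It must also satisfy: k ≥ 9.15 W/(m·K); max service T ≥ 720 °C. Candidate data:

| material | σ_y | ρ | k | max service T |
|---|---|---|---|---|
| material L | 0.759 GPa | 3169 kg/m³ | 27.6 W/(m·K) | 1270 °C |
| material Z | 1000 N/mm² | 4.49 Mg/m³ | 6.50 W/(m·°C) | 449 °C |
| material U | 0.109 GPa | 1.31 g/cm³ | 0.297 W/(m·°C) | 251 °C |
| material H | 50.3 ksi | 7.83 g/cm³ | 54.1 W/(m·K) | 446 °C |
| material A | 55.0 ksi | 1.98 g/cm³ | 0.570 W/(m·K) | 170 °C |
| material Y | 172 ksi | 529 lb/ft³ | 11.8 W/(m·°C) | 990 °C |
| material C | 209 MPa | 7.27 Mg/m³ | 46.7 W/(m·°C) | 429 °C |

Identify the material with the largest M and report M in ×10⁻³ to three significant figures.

material L, M = 8.69×10⁻³

Screen on constraints: k ≥ 9.15 W/(m·K); max service T ≥ 720 °C. Survivors: material L, material Y.
Putting every candidate on a common basis:
  material L: σ_y = 759.0 MPa, ρ = 3169 kg/m³
  material Y: σ_y = 1186 MPa, ρ = 8474 kg/m³
  material L: M = 8.69×10⁻³
  material Y: M = 4.06×10⁻³
Material L ranks first.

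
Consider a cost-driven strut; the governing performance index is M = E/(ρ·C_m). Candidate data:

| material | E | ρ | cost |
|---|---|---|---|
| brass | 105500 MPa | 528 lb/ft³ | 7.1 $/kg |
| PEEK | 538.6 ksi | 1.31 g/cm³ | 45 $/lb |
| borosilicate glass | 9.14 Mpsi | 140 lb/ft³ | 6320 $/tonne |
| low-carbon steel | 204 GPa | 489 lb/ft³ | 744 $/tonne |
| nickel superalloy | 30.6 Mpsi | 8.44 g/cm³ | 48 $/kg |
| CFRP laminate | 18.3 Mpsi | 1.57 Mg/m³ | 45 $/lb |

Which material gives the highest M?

Putting every candidate on a common basis:
  brass: E = 105.5 GPa, ρ = 8458 kg/m³, cost = 7.100 $/kg
  PEEK: E = 3.714 GPa, ρ = 1310 kg/m³, cost = 99.21 $/kg
  borosilicate glass: E = 63.02 GPa, ρ = 2243 kg/m³, cost = 6.320 $/kg
  low-carbon steel: E = 204.0 GPa, ρ = 7833 kg/m³, cost = 0.7440 $/kg
  nickel superalloy: E = 211.0 GPa, ρ = 8440 kg/m³, cost = 48.00 $/kg
  CFRP laminate: E = 126.2 GPa, ρ = 1570 kg/m³, cost = 99.21 $/kg
  low-carbon steel: M = 35.0 MN·m per $
  borosilicate glass: M = 4.45 MN·m per $
  brass: M = 1.76 MN·m per $
  CFRP laminate: M = 0.810 MN·m per $
  nickel superalloy: M = 0.521 MN·m per $
  PEEK: M = 0.0286 MN·m per $
Low-carbon steel ranks first.

low-carbon steel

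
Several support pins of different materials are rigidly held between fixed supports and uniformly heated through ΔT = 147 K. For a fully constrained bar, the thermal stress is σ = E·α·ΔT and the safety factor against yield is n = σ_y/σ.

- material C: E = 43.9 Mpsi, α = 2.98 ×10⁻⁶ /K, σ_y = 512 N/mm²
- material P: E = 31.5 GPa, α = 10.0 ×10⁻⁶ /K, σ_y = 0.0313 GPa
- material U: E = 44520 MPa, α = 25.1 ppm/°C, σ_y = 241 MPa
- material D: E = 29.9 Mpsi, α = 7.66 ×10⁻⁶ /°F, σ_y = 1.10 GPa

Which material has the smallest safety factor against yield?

material P

Converting E to GPa, α to ×10⁻⁶/K, σ_y to MPa, then σ and n for each:
  material C: E = 302.7, α = 2.98, σ_y = 512.0 → σ = 133 MPa, n = 3.86
  material P: E = 31.50, α = 10.0, σ_y = 31.30 → σ = 46.3 MPa, n = 0.676
  material U: E = 44.52, α = 25.1, σ_y = 241.0 → σ = 164 MPa, n = 1.47
  material D: E = 206.2, α = 13.8, σ_y = 1100 → σ = 418 MPa, n = 2.63
Material P has the lowest safety factor, n = 0.676.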